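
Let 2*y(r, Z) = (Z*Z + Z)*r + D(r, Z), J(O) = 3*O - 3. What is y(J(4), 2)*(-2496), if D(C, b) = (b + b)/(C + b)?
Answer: -746304/11 ≈ -67846.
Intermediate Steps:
D(C, b) = 2*b/(C + b) (D(C, b) = (2*b)/(C + b) = 2*b/(C + b))
J(O) = -3 + 3*O
y(r, Z) = Z/(Z + r) + r*(Z + Z**2)/2 (y(r, Z) = ((Z*Z + Z)*r + 2*Z/(r + Z))/2 = ((Z**2 + Z)*r + 2*Z/(Z + r))/2 = ((Z + Z**2)*r + 2*Z/(Z + r))/2 = (r*(Z + Z**2) + 2*Z/(Z + r))/2 = Z/(Z + r) + r*(Z + Z**2)/2)
y(J(4), 2)*(-2496) = ((1/2)*2*(2 + (-3 + 3*4)*(1 + 2)*(2 + (-3 + 3*4)))/(2 + (-3 + 3*4)))*(-2496) = ((1/2)*2*(2 + (-3 + 12)*3*(2 + (-3 + 12)))/(2 + (-3 + 12)))*(-2496) = ((1/2)*2*(2 + 9*3*(2 + 9))/(2 + 9))*(-2496) = ((1/2)*2*(2 + 9*3*11)/11)*(-2496) = ((1/2)*2*(1/11)*(2 + 297))*(-2496) = ((1/2)*2*(1/11)*299)*(-2496) = (299/11)*(-2496) = -746304/11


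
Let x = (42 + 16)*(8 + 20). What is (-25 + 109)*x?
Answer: 136416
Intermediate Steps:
x = 1624 (x = 58*28 = 1624)
(-25 + 109)*x = (-25 + 109)*1624 = 84*1624 = 136416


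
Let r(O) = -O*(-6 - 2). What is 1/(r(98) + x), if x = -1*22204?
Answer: -1/21420 ≈ -4.6685e-5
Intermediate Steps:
r(O) = 8*O (r(O) = -O*(-8) = -(-8)*O = 8*O)
x = -22204
1/(r(98) + x) = 1/(8*98 - 22204) = 1/(784 - 22204) = 1/(-21420) = -1/21420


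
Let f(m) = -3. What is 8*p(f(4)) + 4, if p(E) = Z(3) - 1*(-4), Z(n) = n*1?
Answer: 60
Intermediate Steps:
Z(n) = n
p(E) = 7 (p(E) = 3 - 1*(-4) = 3 + 4 = 7)
8*p(f(4)) + 4 = 8*7 + 4 = 56 + 4 = 60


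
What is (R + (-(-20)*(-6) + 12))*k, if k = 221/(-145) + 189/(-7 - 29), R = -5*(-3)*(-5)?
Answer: 719007/580 ≈ 1239.7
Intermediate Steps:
R = -75 (R = 15*(-5) = -75)
k = -3929/580 (k = 221*(-1/145) + 189/(-36) = -221/145 + 189*(-1/36) = -221/145 - 21/4 = -3929/580 ≈ -6.7741)
(R + (-(-20)*(-6) + 12))*k = (-75 + (-(-20)*(-6) + 12))*(-3929/580) = (-75 + (-4*30 + 12))*(-3929/580) = (-75 + (-120 + 12))*(-3929/580) = (-75 - 108)*(-3929/580) = -183*(-3929/580) = 719007/580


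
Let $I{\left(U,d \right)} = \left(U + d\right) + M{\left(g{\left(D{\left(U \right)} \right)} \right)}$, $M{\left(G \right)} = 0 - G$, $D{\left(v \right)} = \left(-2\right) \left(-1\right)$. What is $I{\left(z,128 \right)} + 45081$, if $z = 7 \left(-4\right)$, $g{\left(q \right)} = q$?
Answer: $45179$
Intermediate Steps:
$D{\left(v \right)} = 2$
$z = -28$
$M{\left(G \right)} = - G$
$I{\left(U,d \right)} = -2 + U + d$ ($I{\left(U,d \right)} = \left(U + d\right) - 2 = -2 + U + d$)
$I{\left(z,128 \right)} + 45081 = \left(-2 - 28 + 128\right) + 45081 = 98 + 45081 = 45179$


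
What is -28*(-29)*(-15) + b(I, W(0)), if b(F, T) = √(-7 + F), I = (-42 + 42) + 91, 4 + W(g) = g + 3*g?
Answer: -12180 + 2*√21 ≈ -12171.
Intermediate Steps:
W(g) = -4 + 4*g (W(g) = -4 + (g + 3*g) = -4 + 4*g)
I = 91 (I = 0 + 91 = 91)
-28*(-29)*(-15) + b(I, W(0)) = -28*(-29)*(-15) + √(-7 + 91) = 812*(-15) + √84 = -12180 + 2*√21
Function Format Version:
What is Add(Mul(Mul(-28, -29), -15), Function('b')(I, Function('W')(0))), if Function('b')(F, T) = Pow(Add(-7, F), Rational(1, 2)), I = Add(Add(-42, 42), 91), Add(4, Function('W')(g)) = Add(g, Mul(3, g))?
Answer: Add(-12180, Mul(2, Pow(21, Rational(1, 2)))) ≈ -12171.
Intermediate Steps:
Function('W')(g) = Add(-4, Mul(4, g)) (Function('W')(g) = Add(-4, Add(g, Mul(3, g))) = Add(-4, Mul(4, g)))
I = 91 (I = Add(0, 91) = 91)
Add(Mul(Mul(-28, -29), -15), Function('b')(I, Function('W')(0))) = Add(Mul(Mul(-28, -29), -15), Pow(Add(-7, 91), Rational(1, 2))) = Add(Mul(812, -15), Pow(84, Rational(1, 2))) = Add(-12180, Mul(2, Pow(21, Rational(1, 2))))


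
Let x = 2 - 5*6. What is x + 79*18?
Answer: 1394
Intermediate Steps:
x = -28 (x = 2 - 30 = -28)
x + 79*18 = -28 + 79*18 = -28 + 1422 = 1394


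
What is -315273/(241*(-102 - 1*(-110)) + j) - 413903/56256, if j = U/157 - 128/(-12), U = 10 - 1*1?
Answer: -8731605976765/51369547584 ≈ -169.98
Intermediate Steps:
U = 9 (U = 10 - 1 = 9)
j = 5051/471 (j = 9/157 - 128/(-12) = 9*(1/157) - 128*(-1/12) = 9/157 + 32/3 = 5051/471 ≈ 10.724)
-315273/(241*(-102 - 1*(-110)) + j) - 413903/56256 = -315273/(241*(-102 - 1*(-110)) + 5051/471) - 413903/56256 = -315273/(241*(-102 + 110) + 5051/471) - 413903*1/56256 = -315273/(241*8 + 5051/471) - 413903/56256 = -315273/(1928 + 5051/471) - 413903/56256 = -315273/913139/471 - 413903/56256 = -315273*471/913139 - 413903/56256 = -148493583/913139 - 413903/56256 = -8731605976765/51369547584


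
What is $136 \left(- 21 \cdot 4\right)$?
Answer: $-11424$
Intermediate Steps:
$136 \left(- 21 \cdot 4\right) = 136 \left(\left(-1\right) 84\right) = 136 \left(-84\right) = -11424$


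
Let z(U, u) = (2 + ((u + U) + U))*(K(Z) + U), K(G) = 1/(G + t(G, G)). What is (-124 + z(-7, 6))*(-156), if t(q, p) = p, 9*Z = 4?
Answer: 13845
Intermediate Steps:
Z = 4/9 (Z = (1/9)*4 = 4/9 ≈ 0.44444)
K(G) = 1/(2*G) (K(G) = 1/(G + G) = 1/(2*G))
z(U, u) = (9/8 + U)*(2 + u + 2*U) (z(U, u) = (2 + ((u + U) + U))*(1/(2*(4/9)) + U) = (2 + ((U + u) + U))*((1/2)*(9/4) + U) = (2 + (u + 2*U))*(9/8 + U) = (2 + u + 2*U)*(9/8 + U) = (9/8 + U)*(2 + u + 2*U))
(-124 + z(-7, 6))*(-156) = (-124 + (9/4 + 2*(-7)**2 + (9/8)*6 + (17/4)*(-7) - 7*6))*(-156) = (-124 + (9/4 + 2*49 + 27/4 - 119/4 - 42))*(-156) = (-124 + (9/4 + 98 + 27/4 - 119/4 - 42))*(-156) = (-124 + 141/4)*(-156) = -355/4*(-156) = 13845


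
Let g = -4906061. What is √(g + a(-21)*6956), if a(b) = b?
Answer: I*√5052137 ≈ 2247.7*I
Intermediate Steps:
√(g + a(-21)*6956) = √(-4906061 - 21*6956) = √(-4906061 - 146076) = √(-5052137) = I*√5052137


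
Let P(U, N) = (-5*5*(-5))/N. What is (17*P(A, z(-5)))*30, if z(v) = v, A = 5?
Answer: -12750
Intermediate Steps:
P(U, N) = 125/N (P(U, N) = (-25*(-5))/N = 125/N)
(17*P(A, z(-5)))*30 = (17*(125/(-5)))*30 = (17*(125*(-⅕)))*30 = (17*(-25))*30 = -425*30 = -12750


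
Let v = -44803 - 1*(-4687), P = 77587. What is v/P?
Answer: -40116/77587 ≈ -0.51705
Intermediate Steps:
v = -40116 (v = -44803 + 4687 = -40116)
v/P = -40116/77587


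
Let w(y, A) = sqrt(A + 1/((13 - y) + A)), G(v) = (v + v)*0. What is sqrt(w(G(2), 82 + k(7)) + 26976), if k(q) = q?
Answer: sqrt(280658304 + 102*sqrt(926058))/102 ≈ 164.27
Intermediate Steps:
G(v) = 0 (G(v) = (2*v)*0 = 0)
w(y, A) = sqrt(A + 1/(13 + A - y))
sqrt(w(G(2), 82 + k(7)) + 26976) = sqrt(sqrt((1 + (82 + 7)*(13 + (82 + 7) - 1*0))/(13 + (82 + 7) - 1*0)) + 26976) = sqrt(sqrt((1 + 89*(13 + 89 + 0))/(13 + 89 + 0)) + 26976) = sqrt(sqrt((1 + 89*102)/102) + 26976) = sqrt(sqrt((1 + 9078)/102) + 26976) = sqrt(sqrt((1/102)*9079) + 26976) = sqrt(sqrt(9079/102) + 26976) = sqrt(sqrt(926058)/102 + 26976) = sqrt(26976 + sqrt(926058)/102)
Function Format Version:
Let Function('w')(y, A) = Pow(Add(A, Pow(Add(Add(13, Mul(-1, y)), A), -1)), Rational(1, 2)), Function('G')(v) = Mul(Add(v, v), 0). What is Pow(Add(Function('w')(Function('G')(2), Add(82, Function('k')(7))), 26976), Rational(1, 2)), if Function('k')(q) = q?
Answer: Mul(Rational(1, 102), Pow(Add(280658304, Mul(102, Pow(926058, Rational(1, 2)))), Rational(1, 2))) ≈ 164.27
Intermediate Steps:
Function('G')(v) = 0 (Function('G')(v) = Mul(Mul(2, v), 0) = 0)
Function('w')(y, A) = Pow(Add(A, Pow(Add(13, A, Mul(-1, y)), -1)), Rational(1, 2))
Pow(Add(Function('w')(Function('G')(2), Add(82, Function('k')(7))), 26976), Rational(1, 2)) = Pow(Add(Pow(Mul(Pow(Add(13, Add(82, 7), Mul(-1, 0)), -1), Add(1, Mul(Add(82, 7), Add(13, Add(82, 7), Mul(-1, 0))))), Rational(1, 2)), 26976), Rational(1, 2)) = Pow(Add(Pow(Mul(Pow(Add(13, 89, 0), -1), Add(1, Mul(89, Add(13, 89, 0)))), Rational(1, 2)), 26976), Rational(1, 2)) = Pow(Add(Pow(Mul(Pow(102, -1), Add(1, Mul(89, 102))), Rational(1, 2)), 26976), Rational(1, 2)) = Pow(Add(Pow(Mul(Rational(1, 102), Add(1, 9078)), Rational(1, 2)), 26976), Rational(1, 2)) = Pow(Add(Pow(Mul(Rational(1, 102), 9079), Rational(1, 2)), 26976), Rational(1, 2)) = Pow(Add(Pow(Rational(9079, 102), Rational(1, 2)), 26976), Rational(1, 2)) = Pow(Add(Mul(Rational(1, 102), Pow(926058, Rational(1, 2))), 26976), Rational(1, 2)) = Pow(Add(26976, Mul(Rational(1, 102), Pow(926058, Rational(1, 2)))), Rational(1, 2))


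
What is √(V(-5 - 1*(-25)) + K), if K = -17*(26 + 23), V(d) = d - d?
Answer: 7*I*√17 ≈ 28.862*I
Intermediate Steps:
V(d) = 0
K = -833 (K = -17*49 = -833)
√(V(-5 - 1*(-25)) + K) = √(0 - 833) = √(-833) = 7*I*√17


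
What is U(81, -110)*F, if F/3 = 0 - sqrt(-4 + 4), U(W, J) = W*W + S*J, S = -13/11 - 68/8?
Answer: 0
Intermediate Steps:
S = -213/22 (S = -13*1/11 - 68*1/8 = -13/11 - 17/2 = -213/22 ≈ -9.6818)
U(W, J) = W**2 - 213*J/22 (U(W, J) = W*W - 213*J/22 = W**2 - 213*J/22)
F = 0 (F = 3*(0 - sqrt(-4 + 4)) = 3*(0 - sqrt(0)) = 3*(0 - 1*0) = 3*(0 + 0) = 3*0 = 0)
U(81, -110)*F = (81**2 - 213/22*(-110))*0 = (6561 + 1065)*0 = 7626*0 = 0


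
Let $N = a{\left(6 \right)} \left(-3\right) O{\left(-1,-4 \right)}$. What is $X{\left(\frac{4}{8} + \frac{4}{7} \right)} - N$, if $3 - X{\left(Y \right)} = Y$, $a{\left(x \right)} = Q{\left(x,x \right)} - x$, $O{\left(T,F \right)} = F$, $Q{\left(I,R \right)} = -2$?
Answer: $\frac{1371}{14} \approx 97.929$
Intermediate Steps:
$a{\left(x \right)} = -2 - x$
$X{\left(Y \right)} = 3 - Y$
$N = -96$ ($N = \left(-2 - 6\right) \left(-3\right) \left(-4\right) = \left(-8\right) \left(-3\right) \left(-4\right) = 24 \left(-4\right) = -96$)
$X{\left(\frac{4}{8} + \frac{4}{7} \right)} - N = \left(3 - \left(\frac{4}{8} + \frac{4}{7}\right)\right) - -96 = \left(3 - \left(4 \cdot \frac{1}{8} + 4 \cdot \frac{1}{7}\right)\right) + 96 = \left(3 - \left(\frac{1}{2} + \frac{4}{7}\right)\right) + 96 = \left(3 - \frac{15}{14}\right) + 96 = \frac{27}{14} + 96 = \frac{1371}{14}$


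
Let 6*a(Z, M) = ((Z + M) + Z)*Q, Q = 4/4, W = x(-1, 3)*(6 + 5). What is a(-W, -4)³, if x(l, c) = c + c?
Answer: -314432/27 ≈ -11646.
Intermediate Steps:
x(l, c) = 2*c
W = 66 (W = (2*3)*(6 + 5) = 6*11 = 66)
Q = 1 (Q = 4*(¼) = 1)
a(Z, M) = Z/3 + M/6 (a(Z, M) = (((Z + M) + Z)*1)/6 = (((M + Z) + Z)*1)/6 = ((M + 2*Z)*1)/6 = (M + 2*Z)/6 = Z/3 + M/6)
a(-W, -4)³ = ((-1*66)/3 + (⅙)*(-4))³ = ((⅓)*(-66) - ⅔)³ = (-22 - ⅔)³ = (-68/3)³ = -314432/27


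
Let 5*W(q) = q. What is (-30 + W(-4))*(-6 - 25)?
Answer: 4774/5 ≈ 954.80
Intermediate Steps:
W(q) = q/5
(-30 + W(-4))*(-6 - 25) = (-30 + (⅕)*(-4))*(-6 - 25) = (-30 - ⅘)*(-31) = -154/5*(-31) = 4774/5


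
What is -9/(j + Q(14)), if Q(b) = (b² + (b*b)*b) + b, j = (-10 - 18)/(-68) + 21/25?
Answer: -3825/1255982 ≈ -0.0030454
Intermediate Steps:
j = 532/425 (j = -28*(-1/68) + 21*(1/25) = 7/17 + 21/25 = 532/425 ≈ 1.2518)
Q(b) = b + b² + b³ (Q(b) = (b² + b²*b) + b = (b² + b³) + b = b + b² + b³)
-9/(j + Q(14)) = -9/(532/425 + 14*(1 + 14 + 14²)) = -9/(532/425 + 14*(1 + 14 + 196)) = -9/(532/425 + 14*211) = -9/(532/425 + 2954) = -9/(1255982/425) = (425/1255982)*(-9) = -3825/1255982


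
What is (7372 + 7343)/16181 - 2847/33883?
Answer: 452521038/548260823 ≈ 0.82538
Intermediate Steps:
(7372 + 7343)/16181 - 2847/33883 = 14715*(1/16181) - 2847*1/33883 = 14715/16181 - 2847/33883 = 452521038/548260823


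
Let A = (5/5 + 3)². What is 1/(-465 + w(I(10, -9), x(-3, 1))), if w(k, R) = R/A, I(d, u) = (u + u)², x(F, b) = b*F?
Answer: -16/7443 ≈ -0.0021497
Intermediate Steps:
A = 16 (A = (5*(⅕) + 3)² = (1 + 3)² = 4² = 16)
x(F, b) = F*b
I(d, u) = 4*u² (I(d, u) = (2*u)² = 4*u²)
w(k, R) = R/16
1/(-465 + w(I(10, -9), x(-3, 1))) = 1/(-465 + (-3*1)/16) = 1/(-465 + (1/16)*(-3)) = 1/(-465 - 3/16) = 1/(-7443/16) = -16/7443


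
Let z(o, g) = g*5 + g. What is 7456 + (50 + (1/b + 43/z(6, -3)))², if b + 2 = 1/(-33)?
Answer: 14073355441/1454436 ≈ 9676.2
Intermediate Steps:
b = -67/33 (b = -2 + 1/(-33) = -2 - 1/33 = -67/33 ≈ -2.0303)
z(o, g) = 6*g (z(o, g) = 5*g + g = 6*g)
7456 + (50 + (1/b + 43/z(6, -3)))² = 7456 + (50 + (1/(-67/33) + 43/((6*(-3)))))² = 7456 + (50 + (1*(-33/67) + 43/(-18)))² = 7456 + (50 + (-33/67 + 43*(-1/18)))² = 7456 + (50 + (-33/67 - 43/18))² = 7456 + (50 - 3475/1206)² = 7456 + (56825/1206)² = 7456 + 3229080625/1454436 = 14073355441/1454436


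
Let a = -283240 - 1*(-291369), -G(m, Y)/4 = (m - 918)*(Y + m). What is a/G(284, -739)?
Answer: -8129/1153880 ≈ -0.0070449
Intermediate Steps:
G(m, Y) = -4*(-918 + m)*(Y + m) (G(m, Y) = -4*(m - 918)*(Y + m) = -4*(-918 + m)*(Y + m))
a = 8129 (a = -283240 + 291369 = 8129)
a/G(284, -739) = 8129/(-4*284² + 3672*(-739) + 3672*284 - 4*(-739)*284) = 8129/(-4*80656 - 2713608 + 1042848 + 839504) = 8129/(-322624 - 2713608 + 1042848 + 839504) = 8129/(-1153880) = 8129*(-1/1153880) = -8129/1153880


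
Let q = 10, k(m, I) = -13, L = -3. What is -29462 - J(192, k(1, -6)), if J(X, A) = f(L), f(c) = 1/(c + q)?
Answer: -206235/7 ≈ -29462.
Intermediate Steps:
f(c) = 1/(10 + c) (f(c) = 1/(c + 10) = 1/(10 + c))
J(X, A) = ⅐ (J(X, A) = 1/(10 - 3) = 1/7 = ⅐)
-29462 - J(192, k(1, -6)) = -29462 - 1*⅐ = -29462 - ⅐ = -206235/7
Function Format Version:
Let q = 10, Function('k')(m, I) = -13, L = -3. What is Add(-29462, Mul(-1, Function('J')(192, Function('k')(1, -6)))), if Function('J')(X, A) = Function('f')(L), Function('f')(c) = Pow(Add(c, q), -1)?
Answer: Rational(-206235, 7) ≈ -29462.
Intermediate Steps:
Function('f')(c) = Pow(Add(10, c), -1) (Function('f')(c) = Pow(Add(c, 10), -1) = Pow(Add(10, c), -1))
Function('J')(X, A) = Rational(1, 7) (Function('J')(X, A) = Pow(Add(10, -3), -1) = Pow(7, -1) = Rational(1, 7))
Add(-29462, Mul(-1, Function('J')(192, Function('k')(1, -6)))) = Add(-29462, Mul(-1, Rational(1, 7))) = Add(-29462, Rational(-1, 7)) = Rational(-206235, 7)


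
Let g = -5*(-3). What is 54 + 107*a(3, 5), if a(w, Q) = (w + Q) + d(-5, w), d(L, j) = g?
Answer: 2515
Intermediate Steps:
g = 15
d(L, j) = 15
a(w, Q) = 15 + Q + w (a(w, Q) = (w + Q) + 15 = (Q + w) + 15 = 15 + Q + w)
54 + 107*a(3, 5) = 54 + 107*(15 + 5 + 3) = 54 + 107*23 = 54 + 2461 = 2515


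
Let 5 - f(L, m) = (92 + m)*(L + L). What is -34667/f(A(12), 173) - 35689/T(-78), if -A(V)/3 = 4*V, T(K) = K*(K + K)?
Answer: -3145790981/928722600 ≈ -3.3872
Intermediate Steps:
T(K) = 2*K² (T(K) = K*(2*K) = 2*K²)
A(V) = -12*V
f(L, m) = 5 - 2*L*(92 + m) (f(L, m) = 5 - (92 + m)*(L + L) = 5 - (92 + m)*2*L = 5 - 2*L*(92 + m))
-34667/f(A(12), 173) - 35689/T(-78) = -34667/(5 - (-2208)*12 - 2*(-12*12)*173) - 35689/(2*(-78)²) = -34667/(5 - 184*(-144) - 2*(-144)*173) - 35689/(2*6084) = -34667/(5 + 26496 + 49824) - 35689/12168 = -34667/76325 - 35689*1/12168 = -34667*1/76325 - 35689/12168 = -34667/76325 - 35689/12168 = -3145790981/928722600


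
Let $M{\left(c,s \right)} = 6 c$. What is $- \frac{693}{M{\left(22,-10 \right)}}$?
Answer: $- \frac{21}{4} \approx -5.25$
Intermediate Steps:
$- \frac{693}{M{\left(22,-10 \right)}} = - \frac{693}{6 \cdot 22} = - \frac{693}{132} = \left(-693\right) \frac{1}{132} = - \frac{21}{4}$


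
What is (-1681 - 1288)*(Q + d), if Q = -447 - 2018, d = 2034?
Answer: 1279639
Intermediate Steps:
Q = -2465
(-1681 - 1288)*(Q + d) = (-1681 - 1288)*(-2465 + 2034) = -2969*(-431) = 1279639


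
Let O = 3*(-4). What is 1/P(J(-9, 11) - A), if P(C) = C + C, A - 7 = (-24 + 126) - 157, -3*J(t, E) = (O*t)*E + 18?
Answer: -1/708 ≈ -0.0014124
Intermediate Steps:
O = -12
J(t, E) = -6 + 4*E*t (J(t, E) = -((-12*t)*E + 18)/3 = -(-12*E*t + 18)/3 = -(18 - 12*E*t)/3 = -6 + 4*E*t)
A = -48 (A = 7 + ((-24 + 126) - 157) = 7 + (102 - 157) = 7 - 55 = -48)
P(C) = 2*C
1/P(J(-9, 11) - A) = 1/(2*((-6 + 4*11*(-9)) - 1*(-48))) = 1/(2*((-6 - 396) + 48)) = 1/(2*(-402 + 48)) = 1/(2*(-354)) = 1/(-708) = -1/708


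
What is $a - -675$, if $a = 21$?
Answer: $696$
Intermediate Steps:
$a - -675 = 21 - -675 = 21 + 675 = 696$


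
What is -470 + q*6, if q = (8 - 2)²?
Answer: -254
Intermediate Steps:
q = 36 (q = 6² = 36)
-470 + q*6 = -470 + 36*6 = -470 + 216 = -254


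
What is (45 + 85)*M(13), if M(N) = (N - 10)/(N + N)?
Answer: 15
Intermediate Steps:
M(N) = (-10 + N)/(2*N) (M(N) = (-10 + N)/((2*N)) = (-10 + N)*(1/(2*N)) = (-10 + N)/(2*N))
(45 + 85)*M(13) = (45 + 85)*((½)*(-10 + 13)/13) = 130*((½)*(1/13)*3) = 130*(3/26) = 15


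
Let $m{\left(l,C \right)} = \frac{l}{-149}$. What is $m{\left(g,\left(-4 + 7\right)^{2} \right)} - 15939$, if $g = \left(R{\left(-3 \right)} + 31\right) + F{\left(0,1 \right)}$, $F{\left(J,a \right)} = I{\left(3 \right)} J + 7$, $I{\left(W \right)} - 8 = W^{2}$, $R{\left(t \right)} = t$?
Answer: $- \frac{2374946}{149} \approx -15939.0$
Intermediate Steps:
$I{\left(W \right)} = 8 + W^{2}$
$F{\left(J,a \right)} = 7 + 17 J$ ($F{\left(J,a \right)} = \left(8 + 3^{2}\right) J + 7 = \left(8 + 9\right) J + 7 = 17 J + 7 = 7 + 17 J$)
$g = 35$ ($g = \left(-3 + 31\right) + \left(7 + 17 \cdot 0\right) = 28 + \left(7 + 0\right) = 28 + 7 = 35$)
$m{\left(l,C \right)} = - \frac{l}{149}$ ($m{\left(l,C \right)} = l \left(- \frac{1}{149}\right) = - \frac{l}{149}$)
$m{\left(g,\left(-4 + 7\right)^{2} \right)} - 15939 = \left(- \frac{1}{149}\right) 35 - 15939 = - \frac{35}{149} - 15939 = - \frac{2374946}{149}$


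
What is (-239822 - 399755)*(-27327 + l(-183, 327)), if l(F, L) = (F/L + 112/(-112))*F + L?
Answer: 1862377870530/109 ≈ 1.7086e+10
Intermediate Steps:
l(F, L) = L + F*(-1 + F/L) (l(F, L) = (F/L + 112*(-1/112))*F + L = (F/L - 1)*F + L = (-1 + F/L)*F + L = F*(-1 + F/L) + L = L + F*(-1 + F/L))
(-239822 - 399755)*(-27327 + l(-183, 327)) = (-239822 - 399755)*(-27327 + (327 - 1*(-183) + (-183)²/327)) = -639577*(-27327 + (327 + 183 + 33489*(1/327))) = -639577*(-27327 + (327 + 183 + 11163/109)) = -639577*(-27327 + 66753/109) = -639577*(-2911890/109) = 1862377870530/109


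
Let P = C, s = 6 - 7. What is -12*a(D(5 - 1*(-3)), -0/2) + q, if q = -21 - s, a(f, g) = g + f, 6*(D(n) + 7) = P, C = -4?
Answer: 72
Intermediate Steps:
s = -1
P = -4
D(n) = -23/3 (D(n) = -7 + (⅙)*(-4) = -7 - ⅔ = -23/3)
a(f, g) = f + g
q = -20 (q = -21 - 1*(-1) = -21 + 1 = -20)
-12*a(D(5 - 1*(-3)), -0/2) + q = -12*(-23/3 - 0/2) - 20 = -12*(-23/3 - 2*0) - 20 = -12*(-23/3 + 0) - 20 = -12*(-23/3) - 20 = 92 - 20 = 72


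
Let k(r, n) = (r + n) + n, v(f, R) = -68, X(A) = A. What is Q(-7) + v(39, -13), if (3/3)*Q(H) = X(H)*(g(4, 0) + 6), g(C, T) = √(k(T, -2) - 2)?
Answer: -110 - 7*I*√6 ≈ -110.0 - 17.146*I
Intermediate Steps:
k(r, n) = r + 2*n (k(r, n) = (n + r) + n = r + 2*n)
g(C, T) = √(-6 + T) (g(C, T) = √((T + 2*(-2)) - 2) = √((T - 4) - 2) = √((-4 + T) - 2) = √(-6 + T))
Q(H) = H*(6 + I*√6) (Q(H) = H*(√(-6 + 0) + 6) = H*(√(-6) + 6) = H*(I*√6 + 6) = H*(6 + I*√6))
Q(-7) + v(39, -13) = -7*(6 + I*√6) - 68 = (-42 - 7*I*√6) - 68 = -110 - 7*I*√6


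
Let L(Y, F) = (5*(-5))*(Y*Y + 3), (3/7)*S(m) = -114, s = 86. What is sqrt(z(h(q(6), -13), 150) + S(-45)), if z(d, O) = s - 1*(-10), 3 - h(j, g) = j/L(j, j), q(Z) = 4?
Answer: I*sqrt(170) ≈ 13.038*I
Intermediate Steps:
S(m) = -266 (S(m) = (7/3)*(-114) = -266)
L(Y, F) = -75 - 25*Y**2 (L(Y, F) = -25*(Y**2 + 3) = -25*(3 + Y**2) = -75 - 25*Y**2)
h(j, g) = 3 - j/(-75 - 25*j**2)
z(d, O) = 96 (z(d, O) = 86 - 1*(-10) = 86 + 10 = 96)
sqrt(z(h(q(6), -13), 150) + S(-45)) = sqrt(96 - 266) = sqrt(-170) = I*sqrt(170)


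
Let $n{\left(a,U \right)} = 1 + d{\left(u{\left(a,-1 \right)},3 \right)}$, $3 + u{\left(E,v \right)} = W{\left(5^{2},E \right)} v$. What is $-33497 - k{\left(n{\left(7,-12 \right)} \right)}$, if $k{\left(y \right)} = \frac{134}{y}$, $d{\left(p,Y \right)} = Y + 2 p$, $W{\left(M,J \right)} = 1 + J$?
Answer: $- \frac{301406}{9} \approx -33490.0$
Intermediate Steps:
$u{\left(E,v \right)} = -3 + v \left(1 + E\right)$ ($u{\left(E,v \right)} = -3 + \left(1 + E\right) v = -3 + v \left(1 + E\right)$)
$n{\left(a,U \right)} = -4 - 2 a$ ($n{\left(a,U \right)} = 1 + \left(3 + 2 \left(-3 - \left(1 + a\right)\right)\right) = 1 + \left(3 + 2 \left(-4 - a\right)\right) = 1 + \left(3 - \left(8 + 2 a\right)\right) = 1 - \left(5 + 2 a\right) = -4 - 2 a$)
$-33497 - k{\left(n{\left(7,-12 \right)} \right)} = -33497 - \frac{134}{-4 - 14} = -33497 - \frac{134}{-18} = -33497 - 134 \left(- \frac{1}{18}\right) = -33497 - - \frac{67}{9} = -33497 + \frac{67}{9} = - \frac{301406}{9}$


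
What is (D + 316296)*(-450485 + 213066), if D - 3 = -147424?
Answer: -40094133625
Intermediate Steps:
D = -147421 (D = 3 - 147424 = -147421)
(D + 316296)*(-450485 + 213066) = (-147421 + 316296)*(-450485 + 213066) = 168875*(-237419) = -40094133625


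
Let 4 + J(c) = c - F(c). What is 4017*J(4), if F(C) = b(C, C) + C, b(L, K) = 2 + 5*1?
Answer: -44187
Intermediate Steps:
b(L, K) = 7 (b(L, K) = 2 + 5 = 7)
F(C) = 7 + C
J(c) = -11 (J(c) = -4 + (c - (7 + c)) = -4 + (c + (-7 - c)) = -4 - 7 = -11)
4017*J(4) = 4017*(-11) = -44187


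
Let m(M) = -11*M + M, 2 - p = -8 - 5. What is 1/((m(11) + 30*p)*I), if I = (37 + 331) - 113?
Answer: 1/86700 ≈ 1.1534e-5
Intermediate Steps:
p = 15 (p = 2 - (-8 - 5) = 2 - 1*(-13) = 2 + 13 = 15)
m(M) = -10*M
I = 255 (I = 368 - 113 = 255)
1/((m(11) + 30*p)*I) = 1/((-10*11 + 30*15)*255) = (1/255)/(-110 + 450) = (1/255)/340 = (1/340)*(1/255) = 1/86700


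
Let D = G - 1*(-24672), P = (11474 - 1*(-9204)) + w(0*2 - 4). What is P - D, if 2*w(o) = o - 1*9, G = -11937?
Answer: 15873/2 ≈ 7936.5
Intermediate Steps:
w(o) = -9/2 + o/2 (w(o) = (o - 1*9)/2 = (o - 9)/2 = (-9 + o)/2 = -9/2 + o/2)
P = 41343/2 (P = (11474 - 1*(-9204)) + (-9/2 + (0*2 - 4)/2) = (11474 + 9204) + (-9/2 + (0 - 4)/2) = 20678 + (-9/2 + (½)*(-4)) = 20678 + (-9/2 - 2) = 20678 - 13/2 = 41343/2 ≈ 20672.)
D = 12735 (D = -11937 - 1*(-24672) = -11937 + 24672 = 12735)
P - D = 41343/2 - 1*12735 = 41343/2 - 12735 = 15873/2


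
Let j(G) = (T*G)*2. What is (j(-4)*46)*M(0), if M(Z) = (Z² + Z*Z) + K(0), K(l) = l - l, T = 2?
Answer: 0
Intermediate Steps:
K(l) = 0
j(G) = 4*G (j(G) = (2*G)*2 = 4*G)
M(Z) = 2*Z² (M(Z) = (Z² + Z*Z) + 0 = (Z² + Z²) + 0 = 2*Z² + 0 = 2*Z²)
(j(-4)*46)*M(0) = ((4*(-4))*46)*(2*0²) = (-16*46)*(2*0) = -736*0 = 0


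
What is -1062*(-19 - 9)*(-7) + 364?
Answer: -207788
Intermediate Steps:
-1062*(-19 - 9)*(-7) + 364 = -(-29736)*(-7) + 364 = -1062*196 + 364 = -208152 + 364 = -207788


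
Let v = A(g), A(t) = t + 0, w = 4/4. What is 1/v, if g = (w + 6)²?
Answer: 1/49 ≈ 0.020408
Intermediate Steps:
w = 1 (w = 4*(¼) = 1)
g = 49 (g = (1 + 6)² = 7² = 49)
A(t) = t
v = 49
1/v = 1/49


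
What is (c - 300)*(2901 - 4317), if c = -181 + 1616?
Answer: -1607160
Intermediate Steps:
c = 1435
(c - 300)*(2901 - 4317) = (1435 - 300)*(2901 - 4317) = 1135*(-1416) = -1607160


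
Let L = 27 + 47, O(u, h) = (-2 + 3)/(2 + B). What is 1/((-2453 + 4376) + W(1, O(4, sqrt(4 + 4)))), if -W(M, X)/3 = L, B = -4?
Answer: 1/1701 ≈ 0.00058789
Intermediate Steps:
O(u, h) = -1/2 (O(u, h) = (-2 + 3)/(2 - 4) = 1/(-2) = 1*(-1/2) = -1/2)
L = 74
W(M, X) = -222 (W(M, X) = -3*74 = -222)
1/((-2453 + 4376) + W(1, O(4, sqrt(4 + 4)))) = 1/((-2453 + 4376) - 222) = 1/(1923 - 222) = 1/1701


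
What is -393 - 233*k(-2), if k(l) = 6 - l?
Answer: -2257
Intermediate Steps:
-393 - 233*k(-2) = -393 - 233*(6 - 1*(-2)) = -393 - 233*(6 + 2) = -393 - 233*8 = -393 - 1864 = -2257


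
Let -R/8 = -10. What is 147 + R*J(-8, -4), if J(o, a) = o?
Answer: -493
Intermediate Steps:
R = 80 (R = -8*(-10) = 80)
147 + R*J(-8, -4) = 147 + 80*(-8) = 147 - 640 = -493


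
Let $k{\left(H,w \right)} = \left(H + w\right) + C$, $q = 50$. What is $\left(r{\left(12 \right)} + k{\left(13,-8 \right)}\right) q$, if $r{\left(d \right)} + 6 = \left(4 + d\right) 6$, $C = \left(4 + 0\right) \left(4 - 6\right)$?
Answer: $4350$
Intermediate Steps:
$C = -8$ ($C = 4 \left(-2\right) = -8$)
$k{\left(H,w \right)} = -8 + H + w$ ($k{\left(H,w \right)} = \left(H + w\right) - 8 = -8 + H + w$)
$r{\left(d \right)} = 18 + 6 d$ ($r{\left(d \right)} = -6 + \left(4 + d\right) 6 = -6 + \left(24 + 6 d\right) = 18 + 6 d$)
$\left(r{\left(12 \right)} + k{\left(13,-8 \right)}\right) q = \left(\left(18 + 6 \cdot 12\right) - 3\right) 50 = \left(\left(18 + 72\right) - 3\right) 50 = \left(90 - 3\right) 50 = 87 \cdot 50 = 4350$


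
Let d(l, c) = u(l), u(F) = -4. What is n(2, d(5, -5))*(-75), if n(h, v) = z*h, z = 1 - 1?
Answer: 0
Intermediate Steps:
d(l, c) = -4
z = 0
n(h, v) = 0 (n(h, v) = 0*h = 0)
n(2, d(5, -5))*(-75) = 0*(-75) = 0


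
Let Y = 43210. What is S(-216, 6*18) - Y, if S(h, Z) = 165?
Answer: -43045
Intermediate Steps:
S(-216, 6*18) - Y = 165 - 1*43210 = 165 - 43210 = -43045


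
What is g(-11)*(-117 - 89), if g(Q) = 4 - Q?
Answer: -3090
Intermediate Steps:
g(-11)*(-117 - 89) = (4 - 1*(-11))*(-117 - 89) = (4 + 11)*(-206) = 15*(-206) = -3090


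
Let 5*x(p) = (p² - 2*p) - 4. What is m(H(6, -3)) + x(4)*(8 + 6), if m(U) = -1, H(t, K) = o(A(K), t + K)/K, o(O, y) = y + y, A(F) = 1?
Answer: 51/5 ≈ 10.200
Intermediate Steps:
x(p) = -⅘ - 2*p/5 + p²/5 (x(p) = ((p² - 2*p) - 4)/5 = (-4 + p² - 2*p)/5 = -⅘ - 2*p/5 + p²/5)
o(O, y) = 2*y
H(t, K) = (2*K + 2*t)/K (H(t, K) = (2*(t + K))/K = (2*(K + t))/K = (2*K + 2*t)/K)
m(H(6, -3)) + x(4)*(8 + 6) = -1 + (-⅘ - ⅖*4 + (⅕)*4²)*(8 + 6) = -1 + (-⅘ - 8/5 + (⅕)*16)*14 = -1 + (-⅘ - 8/5 + 16/5)*14 = -1 + (⅘)*14 = -1 + 56/5 = 51/5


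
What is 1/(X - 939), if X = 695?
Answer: -1/244 ≈ -0.0040984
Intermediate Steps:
1/(X - 939) = 1/(695 - 939) = 1/(-244) = -1/244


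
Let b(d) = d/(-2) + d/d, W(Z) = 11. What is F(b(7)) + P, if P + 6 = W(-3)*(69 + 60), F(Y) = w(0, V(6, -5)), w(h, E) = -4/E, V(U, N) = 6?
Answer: 4237/3 ≈ 1412.3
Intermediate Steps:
b(d) = 1 - d/2 (b(d) = d*(-1/2) + 1 = -d/2 + 1 = 1 - d/2)
F(Y) = -2/3 (F(Y) = -4/6 = -4*1/6 = -2/3)
P = 1413 (P = -6 + 11*(69 + 60) = -6 + 11*129 = -6 + 1419 = 1413)
F(b(7)) + P = -2/3 + 1413 = 4237/3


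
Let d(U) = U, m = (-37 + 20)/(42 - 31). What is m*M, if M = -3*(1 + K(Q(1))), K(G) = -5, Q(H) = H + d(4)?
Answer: -204/11 ≈ -18.545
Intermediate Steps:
m = -17/11 ≈ -1.5455
Q(H) = 4 + H (Q(H) = H + 4 = 4 + H)
M = 12 (M = -3*(1 - 5) = -3*(-4) = 12)
m*M = -17/11*12 = -204/11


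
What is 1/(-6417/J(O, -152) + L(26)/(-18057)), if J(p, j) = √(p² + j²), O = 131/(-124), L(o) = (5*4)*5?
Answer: 160375170827625/51610568887811241184 - 64861192517823*√355264265/51610568887811241184 ≈ -0.023685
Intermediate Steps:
L(o) = 100 (L(o) = 20*5 = 100)
O = -131/124 (O = 131*(-1/124) = -131/124 ≈ -1.0565)
J(p, j) = √(j² + p²)
1/(-6417/J(O, -152) + L(26)/(-18057)) = 1/(-6417/√((-152)² + (-131/124)²) + 100/(-18057)) = 1/(-6417/√(23104 + 17161/15376) + 100*(-1/18057)) = 1/(-6417*124*√355264265/355264265 - 100/18057) = 1/(-795708*√355264265/355264265 - 100/18057) = 1/(-100/18057 - 795708*√355264265/355264265)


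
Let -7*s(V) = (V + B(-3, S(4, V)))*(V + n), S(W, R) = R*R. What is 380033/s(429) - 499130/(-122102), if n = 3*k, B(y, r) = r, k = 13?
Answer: 21383025834619/5270652489960 ≈ 4.0570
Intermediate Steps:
S(W, R) = R²
n = 39 (n = 3*13 = 39)
s(V) = -(39 + V)*(V + V²)/7 (s(V) = -(V + V²)*(V + 39)/7 = -(V + V²)*(39 + V)/7 = -(39 + V)*(V + V²)/7)
380033/s(429) - 499130/(-122102) = 380033/(((⅐)*429*(-39 - 1*429² - 40*429))) - 499130/(-122102) = 380033/(((⅐)*429*(-39 - 1*184041 - 17160))) - 499130*(-1/122102) = 380033/(((⅐)*429*(-39 - 184041 - 17160))) + 249565/61051 = 380033/(((⅐)*429*(-201240))) + 249565/61051 = 380033/(-86331960/7) + 249565/61051 = 380033*(-7/86331960) + 249565/61051 = -2660231/86331960 + 249565/61051 = 21383025834619/5270652489960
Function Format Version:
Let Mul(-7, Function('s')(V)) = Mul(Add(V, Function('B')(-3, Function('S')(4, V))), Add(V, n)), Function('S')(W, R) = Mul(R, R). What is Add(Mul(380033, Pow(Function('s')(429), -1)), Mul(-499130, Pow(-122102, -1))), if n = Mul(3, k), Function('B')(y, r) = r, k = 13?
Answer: Rational(21383025834619, 5270652489960) ≈ 4.0570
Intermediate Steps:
Function('S')(W, R) = Pow(R, 2)
n = 39 (n = Mul(3, 13) = 39)
Function('s')(V) = Mul(Rational(-1, 7), Add(39, V), Add(V, Pow(V, 2))) (Function('s')(V) = Mul(Rational(-1, 7), Mul(Add(V, Pow(V, 2)), Add(V, 39))) = Mul(Rational(-1, 7), Mul(Add(V, Pow(V, 2)), Add(39, V))) = Mul(Rational(-1, 7), Mul(Add(39, V), Add(V, Pow(V, 2)))) = Mul(Rational(-1, 7), Add(39, V), Add(V, Pow(V, 2))))
Add(Mul(380033, Pow(Function('s')(429), -1)), Mul(-499130, Pow(-122102, -1))) = Add(Mul(380033, Pow(Mul(Rational(1, 7), 429, Add(-39, Mul(-1, Pow(429, 2)), Mul(-40, 429))), -1)), Mul(-499130, Pow(-122102, -1))) = Add(Mul(380033, Pow(Mul(Rational(1, 7), 429, Add(-39, Mul(-1, 184041), -17160)), -1)), Mul(-499130, Rational(-1, 122102))) = Add(Mul(380033, Pow(Mul(Rational(1, 7), 429, Add(-39, -184041, -17160)), -1)), Rational(249565, 61051)) = Add(Mul(380033, Pow(Mul(Rational(1, 7), 429, -201240), -1)), Rational(249565, 61051)) = Add(Mul(380033, Pow(Rational(-86331960, 7), -1)), Rational(249565, 61051)) = Add(Mul(380033, Rational(-7, 86331960)), Rational(249565, 61051)) = Add(Rational(-2660231, 86331960), Rational(249565, 61051)) = Rational(21383025834619, 5270652489960)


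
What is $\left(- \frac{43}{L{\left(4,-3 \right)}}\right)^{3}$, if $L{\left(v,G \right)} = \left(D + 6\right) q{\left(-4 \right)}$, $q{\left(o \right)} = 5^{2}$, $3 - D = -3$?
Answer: $- \frac{79507}{27000000} \approx -0.0029447$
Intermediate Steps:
$D = 6$ ($D = 3 - -3 = 3 + 3 = 6$)
$q{\left(o \right)} = 25$
$L{\left(v,G \right)} = 300$ ($L{\left(v,G \right)} = \left(6 + 6\right) 25 = 12 \cdot 25 = 300$)
$\left(- \frac{43}{L{\left(4,-3 \right)}}\right)^{3} = \left(- \frac{43}{300}\right)^{3} = - \frac{79507}{27000000}$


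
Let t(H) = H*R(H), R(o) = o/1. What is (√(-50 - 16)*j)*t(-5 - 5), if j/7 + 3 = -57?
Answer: -42000*I*√66 ≈ -3.4121e+5*I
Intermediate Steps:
R(o) = o (R(o) = o*1 = o)
j = -420 (j = -21 + 7*(-57) = -21 - 399 = -420)
t(H) = H² (t(H) = H*H = H²)
(√(-50 - 16)*j)*t(-5 - 5) = (√(-50 - 16)*(-420))*(-5 - 5)² = (√(-66)*(-420))*(-10)² = ((I*√66)*(-420))*100 = -420*I*√66*100 = -42000*I*√66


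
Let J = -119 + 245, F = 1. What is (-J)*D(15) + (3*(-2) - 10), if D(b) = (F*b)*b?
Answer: -28366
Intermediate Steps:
D(b) = b**2 (D(b) = (1*b)*b = b*b = b**2)
J = 126
(-J)*D(15) + (3*(-2) - 10) = -1*126*15**2 + (3*(-2) - 10) = -126*225 + (-6 - 10) = -28350 - 16 = -28366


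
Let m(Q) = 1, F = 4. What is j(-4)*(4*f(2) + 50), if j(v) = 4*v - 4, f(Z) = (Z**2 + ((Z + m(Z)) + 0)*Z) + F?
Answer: -2120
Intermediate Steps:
f(Z) = 4 + Z**2 + Z*(1 + Z) (f(Z) = (Z**2 + ((Z + 1) + 0)*Z) + 4 = (Z**2 + ((1 + Z) + 0)*Z) + 4 = (Z**2 + (1 + Z)*Z) + 4 = (Z**2 + Z*(1 + Z)) + 4 = 4 + Z**2 + Z*(1 + Z))
j(v) = -4 + 4*v
j(-4)*(4*f(2) + 50) = (-4 + 4*(-4))*(4*(4 + 2 + 2*2**2) + 50) = (-4 - 16)*(4*(4 + 2 + 2*4) + 50) = -20*(4*(4 + 2 + 8) + 50) = -20*(4*14 + 50) = -20*(56 + 50) = -20*106 = -2120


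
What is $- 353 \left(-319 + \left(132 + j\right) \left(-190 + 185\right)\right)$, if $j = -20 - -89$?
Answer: $467372$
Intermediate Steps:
$j = 69$ ($j = -20 + 89 = 69$)
$- 353 \left(-319 + \left(132 + j\right) \left(-190 + 185\right)\right) = - 353 \left(-319 + \left(132 + 69\right) \left(-190 + 185\right)\right) = - 353 \left(-319 + 201 \left(-5\right)\right) = - 353 \left(-319 - 1005\right) = \left(-353\right) \left(-1324\right) = 467372$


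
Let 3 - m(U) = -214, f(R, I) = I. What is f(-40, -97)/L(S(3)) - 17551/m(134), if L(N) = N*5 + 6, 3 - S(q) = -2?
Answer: -18230/217 ≈ -84.009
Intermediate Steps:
S(q) = 5 (S(q) = 3 - 1*(-2) = 3 + 2 = 5)
L(N) = 6 + 5*N (L(N) = 5*N + 6 = 6 + 5*N)
m(U) = 217 (m(U) = 3 - 1*(-214) = 3 + 214 = 217)
f(-40, -97)/L(S(3)) - 17551/m(134) = -97/(6 + 5*5) - 17551/217 = -97/(6 + 25) - 17551*1/217 = -97/31 - 17551/217 = -18230/217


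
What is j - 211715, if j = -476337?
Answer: -688052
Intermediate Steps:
j - 211715 = -476337 - 211715 = -688052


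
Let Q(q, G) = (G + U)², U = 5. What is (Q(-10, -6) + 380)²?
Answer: 145161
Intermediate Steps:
Q(q, G) = (5 + G)² (Q(q, G) = (G + 5)² = (5 + G)²)
(Q(-10, -6) + 380)² = ((5 - 6)² + 380)² = ((-1)² + 380)² = (1 + 380)² = 381² = 145161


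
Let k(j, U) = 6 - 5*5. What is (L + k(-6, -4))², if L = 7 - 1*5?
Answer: 289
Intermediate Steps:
k(j, U) = -19 (k(j, U) = 6 - 25 = -19)
L = 2 (L = 7 - 5 = 2)
(L + k(-6, -4))² = (2 - 19)² = (-17)² = 289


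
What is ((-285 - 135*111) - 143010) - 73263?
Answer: -231543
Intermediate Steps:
((-285 - 135*111) - 143010) - 73263 = ((-285 - 14985) - 143010) - 73263 = (-15270 - 143010) - 73263 = -158280 - 73263 = -231543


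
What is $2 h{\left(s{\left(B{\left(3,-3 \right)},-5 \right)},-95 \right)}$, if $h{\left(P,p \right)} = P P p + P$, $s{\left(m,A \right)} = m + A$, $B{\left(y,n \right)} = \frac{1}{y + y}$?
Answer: $- \frac{80069}{18} \approx -4448.3$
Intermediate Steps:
$B{\left(y,n \right)} = \frac{1}{2 y}$
$s{\left(m,A \right)} = A + m$
$h{\left(P,p \right)} = P + p P^{2}$ ($h{\left(P,p \right)} = P^{2} p + P = p P^{2} + P = P + p P^{2}$)
$2 h{\left(s{\left(B{\left(3,-3 \right)},-5 \right)},-95 \right)} = 2 \left(-5 + \frac{1}{2 \cdot 3}\right) \left(1 + \left(-5 + \frac{1}{2 \cdot 3}\right) \left(-95\right)\right) = 2 \left(-5 + \frac{1}{2} \cdot \frac{1}{3}\right) \left(1 + \left(-5 + \frac{1}{2} \cdot \frac{1}{3}\right) \left(-95\right)\right) = 2 \left(-5 + \frac{1}{6}\right) \left(1 + \left(-5 + \frac{1}{6}\right) \left(-95\right)\right) = 2 \left(- \frac{29 \left(1 - - \frac{2755}{6}\right)}{6}\right) = 2 \left(- \frac{29 \left(1 + \frac{2755}{6}\right)}{6}\right) = 2 \left(\left(- \frac{29}{6}\right) \frac{2761}{6}\right) = 2 \left(- \frac{80069}{36}\right) = - \frac{80069}{18}$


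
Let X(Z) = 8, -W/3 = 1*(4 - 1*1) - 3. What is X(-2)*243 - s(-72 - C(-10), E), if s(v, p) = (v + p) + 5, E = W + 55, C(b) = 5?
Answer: 1961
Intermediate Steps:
W = 0 (W = -3*(1*(4 - 1*1) - 3) = -3*(1*(4 - 1) - 3) = -3*(1*3 - 3) = -3*(3 - 3) = -3*0 = 0)
E = 55 (E = 0 + 55 = 55)
s(v, p) = 5 + p + v (s(v, p) = (p + v) + 5 = 5 + p + v)
X(-2)*243 - s(-72 - C(-10), E) = 8*243 - (5 + 55 + (-72 - 1*5)) = 1944 - (5 + 55 + (-72 - 5)) = 1944 - (5 + 55 - 77) = 1944 - 1*(-17) = 1944 + 17 = 1961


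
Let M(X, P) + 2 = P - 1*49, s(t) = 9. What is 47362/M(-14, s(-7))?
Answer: -3383/3 ≈ -1127.7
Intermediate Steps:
M(X, P) = -51 + P (M(X, P) = -2 + (P - 1*49) = -2 + (P - 49) = -2 + (-49 + P) = -51 + P)
47362/M(-14, s(-7)) = 47362/(-51 + 9) = 47362/(-42) = 47362*(-1/42) = -3383/3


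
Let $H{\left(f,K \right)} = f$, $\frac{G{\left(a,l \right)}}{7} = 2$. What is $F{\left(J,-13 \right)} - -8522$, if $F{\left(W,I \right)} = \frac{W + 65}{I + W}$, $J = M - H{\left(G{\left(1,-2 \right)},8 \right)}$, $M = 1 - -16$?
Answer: $\frac{42576}{5} \approx 8515.2$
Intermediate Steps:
$M = 17$ ($M = 1 + 16 = 17$)
$G{\left(a,l \right)} = 14$ ($G{\left(a,l \right)} = 7 \cdot 2 = 14$)
$J = 3$ ($J = 17 - 14 = 3$)
$F{\left(W,I \right)} = \frac{65 + W}{I + W}$
$F{\left(J,-13 \right)} - -8522 = \frac{65 + 3}{-13 + 3} - -8522 = \frac{1}{-10} \cdot 68 + 8522 = \left(- \frac{1}{10}\right) 68 + 8522 = - \frac{34}{5} + 8522 = \frac{42576}{5}$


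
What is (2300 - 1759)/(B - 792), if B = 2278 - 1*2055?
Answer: -541/569 ≈ -0.95079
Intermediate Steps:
B = 223 (B = 2278 - 2055 = 223)
(2300 - 1759)/(B - 792) = (2300 - 1759)/(223 - 792) = 541/(-569) = 541*(-1/569) = -541/569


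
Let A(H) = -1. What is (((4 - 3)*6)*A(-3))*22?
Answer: -132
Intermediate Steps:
(((4 - 3)*6)*A(-3))*22 = (((4 - 3)*6)*(-1))*22 = ((1*6)*(-1))*22 = (6*(-1))*22 = -6*22 = -132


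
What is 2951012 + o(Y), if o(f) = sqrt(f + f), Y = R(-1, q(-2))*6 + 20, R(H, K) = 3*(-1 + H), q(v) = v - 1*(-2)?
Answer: 2951012 + 4*I*sqrt(2) ≈ 2.951e+6 + 5.6569*I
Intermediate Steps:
q(v) = 2 + v (q(v) = v + 2 = 2 + v)
R(H, K) = -3 + 3*H
Y = -16 (Y = (-3 + 3*(-1))*6 + 20 = (-3 - 3)*6 + 20 = -6*6 + 20 = -36 + 20 = -16)
o(f) = sqrt(2)*sqrt(f) (o(f) = sqrt(2*f) = sqrt(2)*sqrt(f))
2951012 + o(Y) = 2951012 + sqrt(2)*sqrt(-16) = 2951012 + sqrt(2)*(4*I) = 2951012 + 4*I*sqrt(2)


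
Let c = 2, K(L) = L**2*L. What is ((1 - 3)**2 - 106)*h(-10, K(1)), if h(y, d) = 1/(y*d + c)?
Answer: 51/4 ≈ 12.750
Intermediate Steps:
K(L) = L**3
h(y, d) = 1/(2 + d*y) (h(y, d) = 1/(y*d + 2) = 1/(d*y + 2) = 1/(2 + d*y))
((1 - 3)**2 - 106)*h(-10, K(1)) = ((1 - 3)**2 - 106)/(2 + 1**3*(-10)) = ((-2)**2 - 106)/(2 + 1*(-10)) = (4 - 106)/(2 - 10) = -102/(-8) = -102*(-1/8) = 51/4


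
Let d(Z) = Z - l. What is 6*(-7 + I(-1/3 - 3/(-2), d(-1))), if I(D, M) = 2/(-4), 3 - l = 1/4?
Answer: -45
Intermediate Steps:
l = 11/4 (l = 3 - 1/4 = 3 - 1*¼ = 3 - ¼ = 11/4 ≈ 2.7500)
d(Z) = -11/4 + Z (d(Z) = Z - 1*11/4 = Z - 11/4 = -11/4 + Z)
I(D, M) = -½ (I(D, M) = 2*(-¼) = -½)
6*(-7 + I(-1/3 - 3/(-2), d(-1))) = 6*(-7 - ½) = 6*(-15/2) = -45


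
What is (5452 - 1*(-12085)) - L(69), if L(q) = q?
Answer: 17468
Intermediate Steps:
(5452 - 1*(-12085)) - L(69) = (5452 - 1*(-12085)) - 1*69 = (5452 + 12085) - 69 = 17537 - 69 = 17468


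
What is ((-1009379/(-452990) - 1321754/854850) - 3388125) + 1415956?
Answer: -76369950413845981/38723850150 ≈ -1.9722e+6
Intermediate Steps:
((-1009379/(-452990) - 1321754/854850) - 3388125) + 1415956 = ((-1009379*(-1/452990) - 1321754*1/854850) - 3388125) + 1415956 = ((1009379/452990 - 660877/427425) - 3388125) + 1415956 = (26412629369/38723850150 - 3388125) + 1415956 = -131201218376839381/38723850150 + 1415956 = -76369950413845981/38723850150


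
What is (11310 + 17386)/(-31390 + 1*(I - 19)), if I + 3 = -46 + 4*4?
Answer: -14348/15721 ≈ -0.91266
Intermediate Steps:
I = -33 (I = -3 + (-46 + 4*4) = -3 + (-46 + 16) = -3 - 30 = -33)
(11310 + 17386)/(-31390 + 1*(I - 19)) = (11310 + 17386)/(-31390 + 1*(-33 - 19)) = 28696/(-31390 + 1*(-52)) = 28696/(-31390 - 52) = 28696/(-31442) = 28696*(-1/31442) = -14348/15721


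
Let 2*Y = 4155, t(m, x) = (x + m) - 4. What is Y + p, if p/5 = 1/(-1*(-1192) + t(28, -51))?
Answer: 968117/466 ≈ 2077.5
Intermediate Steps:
t(m, x) = -4 + m + x (t(m, x) = (m + x) - 4 = -4 + m + x)
Y = 4155/2 (Y = (½)*4155 = 4155/2 ≈ 2077.5)
p = 1/233 (p = 5/(-1*(-1192) + (-4 + 28 - 51)) = 5/(1192 - 27) = 5/1165 = 5*(1/1165) = 1/233 ≈ 0.0042918)
Y + p = 4155/2 + 1/233 = 968117/466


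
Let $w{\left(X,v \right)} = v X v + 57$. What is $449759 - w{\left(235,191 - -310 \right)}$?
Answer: $-58535533$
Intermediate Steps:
$w{\left(X,v \right)} = 57 + X v^{2}$ ($w{\left(X,v \right)} = X v v + 57 = X v^{2} + 57 = 57 + X v^{2}$)
$449759 - w{\left(235,191 - -310 \right)} = 449759 - \left(57 + 235 \left(191 - -310\right)^{2}\right) = 449759 - \left(57 + 235 \left(191 + 310\right)^{2}\right) = 449759 - \left(57 + 235 \cdot 501^{2}\right) = 449759 - \left(57 + 235 \cdot 251001\right) = 449759 - \left(57 + 58985235\right) = 449759 - 58985292 = -58535533$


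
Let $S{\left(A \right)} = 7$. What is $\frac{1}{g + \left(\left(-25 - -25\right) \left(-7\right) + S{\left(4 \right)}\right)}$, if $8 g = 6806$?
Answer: $\frac{4}{3431} \approx 0.0011658$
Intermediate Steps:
$g = \frac{3403}{4}$ ($g = \frac{1}{8} \cdot 6806 = \frac{3403}{4} \approx 850.75$)
$\frac{1}{g + \left(\left(-25 - -25\right) \left(-7\right) + S{\left(4 \right)}\right)} = \frac{1}{\frac{3403}{4} + \left(\left(-25 - -25\right) \left(-7\right) + 7\right)} = \frac{1}{\frac{3403}{4} + \left(\left(-25 + 25\right) \left(-7\right) + 7\right)} = \frac{1}{\frac{3403}{4} + \left(0 \left(-7\right) + 7\right)} = \frac{1}{\frac{3403}{4} + \left(0 + 7\right)} = \frac{1}{\frac{3403}{4} + 7} = \frac{1}{\frac{3431}{4}} = \frac{4}{3431}$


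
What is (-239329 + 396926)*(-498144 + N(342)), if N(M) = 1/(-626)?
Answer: -49144756137565/626 ≈ -7.8506e+10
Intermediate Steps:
N(M) = -1/626
(-239329 + 396926)*(-498144 + N(342)) = (-239329 + 396926)*(-498144 - 1/626) = 157597*(-311838145/626) = -49144756137565/626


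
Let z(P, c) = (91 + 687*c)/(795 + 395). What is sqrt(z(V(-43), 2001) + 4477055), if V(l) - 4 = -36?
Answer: sqrt(1585398392830)/595 ≈ 2116.2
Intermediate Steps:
V(l) = -32 (V(l) = 4 - 36 = -32)
z(P, c) = 13/170 + 687*c/1190 (z(P, c) = (91 + 687*c)/1190 = (91 + 687*c)*(1/1190) = 13/170 + 687*c/1190)
sqrt(z(V(-43), 2001) + 4477055) = sqrt((13/170 + (687/1190)*2001) + 4477055) = sqrt((13/170 + 1374687/1190) + 4477055) = sqrt(687389/595 + 4477055) = sqrt(2664535114/595) = sqrt(1585398392830)/595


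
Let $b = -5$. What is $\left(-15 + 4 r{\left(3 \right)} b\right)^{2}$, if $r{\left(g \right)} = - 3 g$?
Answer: $27225$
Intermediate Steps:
$\left(-15 + 4 r{\left(3 \right)} b\right)^{2} = \left(-15 + 4 \left(\left(-3\right) 3\right) \left(-5\right)\right)^{2} = \left(-15 + 4 \left(-9\right) \left(-5\right)\right)^{2} = \left(-15 - -180\right)^{2} = \left(-15 + 180\right)^{2} = 165^{2} = 27225$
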